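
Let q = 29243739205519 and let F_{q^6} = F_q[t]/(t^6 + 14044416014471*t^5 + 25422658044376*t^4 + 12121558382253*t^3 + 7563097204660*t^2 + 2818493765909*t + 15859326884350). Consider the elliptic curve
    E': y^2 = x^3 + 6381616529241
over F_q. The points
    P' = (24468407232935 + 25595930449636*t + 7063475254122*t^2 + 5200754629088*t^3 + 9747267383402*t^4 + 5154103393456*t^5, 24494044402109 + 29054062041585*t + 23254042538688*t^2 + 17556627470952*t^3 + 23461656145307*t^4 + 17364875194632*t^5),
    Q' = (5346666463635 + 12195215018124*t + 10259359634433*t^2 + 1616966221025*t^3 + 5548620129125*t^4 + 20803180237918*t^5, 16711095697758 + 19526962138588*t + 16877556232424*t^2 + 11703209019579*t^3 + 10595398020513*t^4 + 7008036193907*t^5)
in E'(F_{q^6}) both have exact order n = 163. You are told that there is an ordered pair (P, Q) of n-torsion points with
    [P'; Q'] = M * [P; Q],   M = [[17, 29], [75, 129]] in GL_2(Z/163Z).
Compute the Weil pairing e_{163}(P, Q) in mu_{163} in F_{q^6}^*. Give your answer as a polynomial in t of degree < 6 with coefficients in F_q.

The 163-Weil pairing on E[163] over F_{29243739205519} is alternating-bilinear: e_{163}(P',Q') = e_{163}(P,Q)^det(M).
So e_{163}(P,Q) = e_{163}(P',Q')^{154}, since 18*154 = 1 mod 163.
Build f_{163,P'} and f_{163,Q'} via the 8-bit ladder of 163=10100011_2; evaluate at shifted divisors; quotient in F_{29243739205519^6}.
Miller gives e_{163}(P',Q') = 20353089485827 + 21255541647666*t + 25436088334698*t^2 + 15759675045863*t^3 + 12585003171229*t^4 + 20203767144444*t^5 in F_{29243739205519^6}.
Finally e_{163}(P,Q) = 22976455486083 + 22408300440925*t + 4163692624052*t^2 + 12384520480020*t^3 + 24475347880097*t^4 + 1329834436119*t^5.

22976455486083 + 22408300440925*t + 4163692624052*t^2 + 12384520480020*t^3 + 24475347880097*t^4 + 1329834436119*t^5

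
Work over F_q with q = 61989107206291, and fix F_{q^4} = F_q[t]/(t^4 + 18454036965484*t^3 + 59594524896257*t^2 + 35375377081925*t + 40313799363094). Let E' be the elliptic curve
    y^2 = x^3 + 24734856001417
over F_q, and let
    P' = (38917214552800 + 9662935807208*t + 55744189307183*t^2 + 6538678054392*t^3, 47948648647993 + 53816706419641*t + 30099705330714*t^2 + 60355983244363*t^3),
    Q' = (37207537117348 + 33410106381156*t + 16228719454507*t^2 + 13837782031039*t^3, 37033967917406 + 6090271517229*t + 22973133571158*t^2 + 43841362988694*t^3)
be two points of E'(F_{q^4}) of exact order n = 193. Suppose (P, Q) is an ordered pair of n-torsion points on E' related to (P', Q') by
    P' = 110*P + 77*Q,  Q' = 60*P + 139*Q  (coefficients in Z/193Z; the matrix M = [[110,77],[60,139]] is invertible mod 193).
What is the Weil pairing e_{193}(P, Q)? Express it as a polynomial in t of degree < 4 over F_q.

Under M = [[110,77],[60,139]] in GL_2(Z/193), e_{193}(P',Q') = e_{193}(P,Q)^(110*139-77*60 mod 193).
det M = 110*139 - 77*60 = 10670 = 55 (mod 193); 55^{-1} = 186 (mod 193).
n = 193 = (11000001)_2 (8 bits, wt 3); accumulate f_{193,P'}(Q'+S)/f_{193,P'}(S) along the 7-step ladder.
f_P(D_Q)/f_Q(D_P) = 28076522916975 + 23783748678626*t + 17553624484653*t^2 + 13412812906175*t^3.
(28076522916975 + 23783748678626*t + 17553624484653*t^2 + 13412812906175*t^3)^{186} mod (61989107206291,f) = 49330927905031 + 10269395244654*t + 23312691934351*t^2 + 25984866845178*t^3.

49330927905031 + 10269395244654*t + 23312691934351*t^2 + 25984866845178*t^3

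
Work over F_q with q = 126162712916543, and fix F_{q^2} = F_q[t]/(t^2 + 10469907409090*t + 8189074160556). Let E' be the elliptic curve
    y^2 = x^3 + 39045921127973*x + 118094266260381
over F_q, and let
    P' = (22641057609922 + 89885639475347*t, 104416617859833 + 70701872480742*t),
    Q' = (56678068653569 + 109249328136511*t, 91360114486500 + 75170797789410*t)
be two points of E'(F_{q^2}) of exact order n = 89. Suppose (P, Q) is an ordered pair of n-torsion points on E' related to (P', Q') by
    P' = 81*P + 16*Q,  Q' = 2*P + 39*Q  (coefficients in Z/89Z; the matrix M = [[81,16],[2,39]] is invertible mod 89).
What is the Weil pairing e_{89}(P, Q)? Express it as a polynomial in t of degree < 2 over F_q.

Alternating bilinearity on E[89] (values in mu_{89} in F_{126162712916543^2}) gives e(P',Q') = e(P,Q)^det(M).
81*39 - 16*2 = 3127; reduced mod 89: det = 12, inverse 52.
Miller loop for e_{89} over F_{126162712916543^2}: bits of 89 = 1011001; 6 double steps + 3 add steps, l/v at each.
Miller gives e_{89}(P',Q') = 65653062885425 + 109931012913503*t in F_{126162712916543^2}.
Finally e_{89}(P,Q) = 47687780316539 + 97622277778979*t.

47687780316539 + 97622277778979*t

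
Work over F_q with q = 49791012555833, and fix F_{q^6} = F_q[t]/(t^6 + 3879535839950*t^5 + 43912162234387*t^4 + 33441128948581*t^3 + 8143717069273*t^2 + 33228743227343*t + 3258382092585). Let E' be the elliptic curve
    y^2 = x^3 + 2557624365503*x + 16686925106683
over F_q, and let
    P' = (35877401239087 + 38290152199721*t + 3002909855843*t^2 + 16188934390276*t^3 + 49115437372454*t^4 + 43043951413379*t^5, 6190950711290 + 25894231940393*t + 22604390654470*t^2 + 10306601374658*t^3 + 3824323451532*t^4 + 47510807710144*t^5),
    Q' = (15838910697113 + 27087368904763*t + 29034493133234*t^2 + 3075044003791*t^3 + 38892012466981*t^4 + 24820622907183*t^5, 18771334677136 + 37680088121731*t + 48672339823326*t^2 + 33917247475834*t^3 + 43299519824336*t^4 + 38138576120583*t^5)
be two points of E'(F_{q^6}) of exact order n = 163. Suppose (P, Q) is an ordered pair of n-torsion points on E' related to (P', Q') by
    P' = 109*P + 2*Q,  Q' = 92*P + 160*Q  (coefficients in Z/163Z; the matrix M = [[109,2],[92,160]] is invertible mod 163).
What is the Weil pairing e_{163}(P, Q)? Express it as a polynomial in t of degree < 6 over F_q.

13181521333326 + 30921302269825*t + 5232873761547*t^2 + 27475656780189*t^3 + 42759888014383*t^4 + 23844361130848*t^5

e_{163}(aP+bQ,cP+dQ) = e_{163}(P,Q)^(ad-bc); with (a,b,c,d)=(109,2,92,160) this gives the det-163 law.
Hence e(P,Q) = e(P',Q')^{37} where 37 = 141^{-1} mod 163.
8-bit Miller (10100011) on E'/F_{49791012555833} with a'=2557624365503, b'=16686925106683: accumulate tangent/chord ratios at Q'+S and P'+S'.
f_P(D_Q)/f_Q(D_P) = 26979933436325 + 25308770104563*t + 14683203989461*t^2 + 20390394929239*t^3 + 5765074155789*t^4 + 49318300725156*t^5.
(26979933436325 + 25308770104563*t + 14683203989461*t^2 + 20390394929239*t^3 + 5765074155789*t^4 + 49318300725156*t^5)^{37} mod (49791012555833,f) = 13181521333326 + 30921302269825*t + 5232873761547*t^2 + 27475656780189*t^3 + 42759888014383*t^4 + 23844361130848*t^5.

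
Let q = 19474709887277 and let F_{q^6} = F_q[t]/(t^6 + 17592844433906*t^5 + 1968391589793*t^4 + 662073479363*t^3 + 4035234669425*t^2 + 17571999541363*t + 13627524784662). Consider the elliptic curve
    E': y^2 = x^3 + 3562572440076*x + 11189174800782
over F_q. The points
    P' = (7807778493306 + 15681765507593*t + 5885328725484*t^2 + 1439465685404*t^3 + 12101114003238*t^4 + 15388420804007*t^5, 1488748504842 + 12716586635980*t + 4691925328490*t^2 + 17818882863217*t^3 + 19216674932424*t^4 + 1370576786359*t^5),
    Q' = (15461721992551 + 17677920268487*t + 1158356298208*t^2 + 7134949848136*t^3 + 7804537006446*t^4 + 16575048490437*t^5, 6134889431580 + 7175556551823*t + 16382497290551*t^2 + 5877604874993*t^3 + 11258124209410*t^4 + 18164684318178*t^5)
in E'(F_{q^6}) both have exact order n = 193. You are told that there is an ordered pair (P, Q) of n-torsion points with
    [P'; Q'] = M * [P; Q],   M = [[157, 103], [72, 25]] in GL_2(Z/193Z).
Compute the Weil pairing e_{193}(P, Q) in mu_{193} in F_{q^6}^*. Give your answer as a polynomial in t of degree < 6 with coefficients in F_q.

315168001240 + 13601557792228*t + 17194391157684*t^2 + 14118764196625*t^3 + 11314034802740*t^4 + 15349248093940*t^5

The 193-Weil pairing on E[193] over F_{19474709887277} is alternating-bilinear: e_{193}(P',Q') = e_{193}(P,Q)^det(M).
Hence e(P,Q) = e(P',Q')^{34} where 34 = 176^{-1} mod 193.
Double-and-add over 11000001: 8-1 doublings, 3-1 additions; each step l_{T,T}/v_{2T} or l_{T,P'}/v at Q'+S for random S.
Miller gives e_{193}(P',Q') = 10488028163952 + 8665723603864*t + 259870331401*t^2 + 8529406054392*t^3 + 18631509482246*t^4 + 4497068535266*t^5 in F_{19474709887277^6}.
Raise to 34: e(P,Q) = 315168001240 + 13601557792228*t + 17194391157684*t^2 + 14118764196625*t^3 + 11314034802740*t^4 + 15349248093940*t^5 in mu_{193}.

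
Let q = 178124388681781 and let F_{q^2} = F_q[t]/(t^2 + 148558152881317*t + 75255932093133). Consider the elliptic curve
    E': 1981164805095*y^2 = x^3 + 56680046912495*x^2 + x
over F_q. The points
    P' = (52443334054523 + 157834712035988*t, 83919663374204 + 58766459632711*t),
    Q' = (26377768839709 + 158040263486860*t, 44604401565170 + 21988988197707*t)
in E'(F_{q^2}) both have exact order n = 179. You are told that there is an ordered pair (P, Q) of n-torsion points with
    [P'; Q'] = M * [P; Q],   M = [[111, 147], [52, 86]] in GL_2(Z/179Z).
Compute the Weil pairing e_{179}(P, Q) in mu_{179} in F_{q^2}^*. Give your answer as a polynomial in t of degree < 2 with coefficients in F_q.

The 179-Weil pairing on E[179] over F_{178124388681781} is alternating-bilinear: e_{179}(P',Q') = e_{179}(P,Q)^det(M).
Inverting 112 mod 179: 8. Thus e_{179}(P,Q) = e(P',Q')^{8}.
(x,y)|->(2727018605979x+138740337946427,2727018605979y) sends E' to y^2=x^3+7323427865338*x+19688384990201.
Run Miller on y^2=x^3+7323427865338*x+19688384990201 over F_{178124388681781}: ladder 10110011 (8 bits); e = f_P(D_Q)/f_Q(D_P).
f_P(D_Q)/f_Q(D_P) = 77526530052210 + 12190959652330*t.
Finally e_{179}(P,Q) = 22127755288658 + 136154907566787*t.

22127755288658 + 136154907566787*t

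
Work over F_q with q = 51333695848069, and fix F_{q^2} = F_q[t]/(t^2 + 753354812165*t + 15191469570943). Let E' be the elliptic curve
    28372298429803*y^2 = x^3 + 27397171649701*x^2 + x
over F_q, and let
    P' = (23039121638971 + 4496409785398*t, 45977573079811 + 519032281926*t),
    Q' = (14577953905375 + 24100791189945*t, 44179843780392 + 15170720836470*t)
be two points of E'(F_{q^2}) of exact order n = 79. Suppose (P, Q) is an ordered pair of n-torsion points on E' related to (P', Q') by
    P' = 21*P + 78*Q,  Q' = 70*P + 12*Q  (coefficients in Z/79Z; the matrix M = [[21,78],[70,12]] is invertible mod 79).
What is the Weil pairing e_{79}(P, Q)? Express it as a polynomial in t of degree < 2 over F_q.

e_{79}(aP+bQ,cP+dQ) = e_{79}(P,Q)^(ad-bc); with (a,b,c,d)=(21,78,70,12) this gives the det-79 law.
So e_{79}(P,Q) = e_{79}(P',Q')^{66}, since 6*66 = 1 mod 79.
Set x_W=1493547216137*u+32689744120619, y_W=1493547216137*v; then E': y_W^2=x_W^3+39467307525869.
Run Miller on y^2=x^3+39467307525869 over F_{51333695848069}: ladder 1001111 (7 bits); e = f_P(D_Q)/f_Q(D_P).
e_{79}(P',Q') = 15542824656240 + 26883920326687*t.
Raise to 66: e(P,Q) = 1376176583431 + 7937858638560*t in mu_{79}.

1376176583431 + 7937858638560*t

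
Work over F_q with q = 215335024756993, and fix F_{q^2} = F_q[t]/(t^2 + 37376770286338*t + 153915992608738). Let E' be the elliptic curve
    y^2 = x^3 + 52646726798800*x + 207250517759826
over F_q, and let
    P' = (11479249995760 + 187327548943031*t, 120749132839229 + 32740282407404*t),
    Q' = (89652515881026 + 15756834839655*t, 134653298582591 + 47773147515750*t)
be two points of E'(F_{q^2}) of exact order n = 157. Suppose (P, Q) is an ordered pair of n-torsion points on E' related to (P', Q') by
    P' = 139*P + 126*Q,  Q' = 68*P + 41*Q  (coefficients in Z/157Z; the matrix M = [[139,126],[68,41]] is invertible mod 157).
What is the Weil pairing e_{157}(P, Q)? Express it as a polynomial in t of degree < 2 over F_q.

140456861990290 + 148961505051335*t

e_{157}(aP+bQ,cP+dQ) = e_{157}(P,Q)^(ad-bc); with (a,b,c,d)=(139,126,68,41) this gives the det-157 law.
det(M) mod 157 = 114; its inverse in (Z/157)^* is 73 (check: 114*73 mod 157 = 1).
Double-and-add over 10011101: 8-1 doublings, 5-1 additions; each step l_{T,T}/v_{2T} or l_{T,P'}/v at Q'+S for random S.
Miller gives e_{157}(P',Q') = 164101510241472 + 53631491482138*t in F_{215335024756993^2}.
(164101510241472 + 53631491482138*t)^{73} mod (215335024756993,f) = 140456861990290 + 148961505051335*t.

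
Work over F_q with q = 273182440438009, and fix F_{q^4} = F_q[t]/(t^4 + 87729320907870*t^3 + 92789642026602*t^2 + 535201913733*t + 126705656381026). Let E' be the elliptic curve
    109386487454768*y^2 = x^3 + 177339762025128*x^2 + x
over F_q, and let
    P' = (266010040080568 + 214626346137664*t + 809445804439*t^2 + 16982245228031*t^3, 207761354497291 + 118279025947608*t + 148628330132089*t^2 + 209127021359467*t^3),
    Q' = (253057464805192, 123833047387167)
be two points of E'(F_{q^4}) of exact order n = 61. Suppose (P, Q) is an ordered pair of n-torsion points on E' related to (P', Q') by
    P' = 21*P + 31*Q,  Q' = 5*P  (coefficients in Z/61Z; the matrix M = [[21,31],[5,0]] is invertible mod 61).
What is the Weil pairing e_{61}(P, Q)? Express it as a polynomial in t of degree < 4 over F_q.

102256262135711 + 62106212383269*t + 57959729559741*t^2 + 117794493950878*t^3

e_{61}(aP+bQ,cP+dQ) = e_{61}(P,Q)^(ad-bc); with (a,b,c,d)=(21,31,5,0) this gives the det-61 law.
Hence e(P,Q) = e(P',Q')^{24} where 24 = 28^{-1} mod 61.
Undo Montgomery via alpha=153758515563027, beta=39689705549150: (a',b')=(41943029308994,0) over F_{273182440438009}.
Build f_{61,P'} and f_{61,Q'} via the 6-bit ladder of 61=111101_2; evaluate at shifted divisors; quotient in F_{273182440438009^4}.
The quotient is 218043487597819 + 57802676344443*t + 35713955776169*t^2 + 43815174721986*t^3.
e_{61}(P,Q) = (218043487597819 + 57802676344443*t + 35713955776169*t^2 + 43815174721986*t^3)^{24} = 102256262135711 + 62106212383269*t + 57959729559741*t^2 + 117794493950878*t^3.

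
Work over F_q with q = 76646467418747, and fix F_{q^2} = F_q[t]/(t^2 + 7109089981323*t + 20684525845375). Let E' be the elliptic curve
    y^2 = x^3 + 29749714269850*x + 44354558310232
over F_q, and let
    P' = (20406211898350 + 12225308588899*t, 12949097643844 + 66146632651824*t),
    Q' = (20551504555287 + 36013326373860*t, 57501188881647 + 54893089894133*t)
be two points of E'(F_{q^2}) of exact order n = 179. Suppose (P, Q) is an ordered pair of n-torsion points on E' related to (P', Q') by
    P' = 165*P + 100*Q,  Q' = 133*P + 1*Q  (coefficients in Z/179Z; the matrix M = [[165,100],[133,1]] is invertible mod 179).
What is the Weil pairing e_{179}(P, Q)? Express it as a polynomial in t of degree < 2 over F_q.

2144127243543 + 70122971401856*t

Under M = [[165,100],[133,1]] in GL_2(Z/179), e_{179}(P',Q') = e_{179}(P,Q)^(165*1-100*133 mod 179).
So e_{179}(P,Q) = e_{179}(P',Q')^{50}, since 111*50 = 1 mod 179.
Miller loop for e_{179} over F_{76646467418747^2}: bits of 179 = 10110011; 7 double steps + 4 add steps, l/v at each.
So e_{179}(P',Q') = 10004738581203 + 26667132216455*t.
Finally e_{179}(P,Q) = 2144127243543 + 70122971401856*t.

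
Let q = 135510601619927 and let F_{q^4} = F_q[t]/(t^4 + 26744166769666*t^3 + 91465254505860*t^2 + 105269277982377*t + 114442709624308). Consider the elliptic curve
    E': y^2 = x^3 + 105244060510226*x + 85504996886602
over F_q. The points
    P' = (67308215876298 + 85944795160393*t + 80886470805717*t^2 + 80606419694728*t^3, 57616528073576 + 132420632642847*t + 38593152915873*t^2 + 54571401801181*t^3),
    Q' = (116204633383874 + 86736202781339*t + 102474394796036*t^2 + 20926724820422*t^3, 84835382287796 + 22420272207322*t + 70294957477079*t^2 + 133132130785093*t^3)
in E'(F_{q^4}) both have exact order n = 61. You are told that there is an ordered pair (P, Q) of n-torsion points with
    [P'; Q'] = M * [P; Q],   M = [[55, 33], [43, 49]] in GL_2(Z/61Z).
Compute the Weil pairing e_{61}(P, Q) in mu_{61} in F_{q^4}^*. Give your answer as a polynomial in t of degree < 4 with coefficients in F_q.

83003705581672 + 89790077118100*t + 32252894066596*t^2 + 27949338661204*t^3

Under M = [[55,33],[43,49]] in GL_2(Z/61), e_{61}(P',Q') = e_{61}(P,Q)^(55*49-33*43 mod 61).
So e_{61}(P,Q) = e_{61}(P',Q')^{12}, since 56*12 = 1 mod 61.
n = 61 = (111101)_2 (6 bits, wt 5); accumulate f_{61,P'}(Q'+S)/f_{61,P'}(S) along the 5-step ladder.
The quotient is 41906753546327 + 60583121184674*t + 29243085395279*t^2 + 25994405378438*t^3.
Thus e_{61}(P,Q) = 83003705581672 + 89790077118100*t + 32252894066596*t^2 + 27949338661204*t^3.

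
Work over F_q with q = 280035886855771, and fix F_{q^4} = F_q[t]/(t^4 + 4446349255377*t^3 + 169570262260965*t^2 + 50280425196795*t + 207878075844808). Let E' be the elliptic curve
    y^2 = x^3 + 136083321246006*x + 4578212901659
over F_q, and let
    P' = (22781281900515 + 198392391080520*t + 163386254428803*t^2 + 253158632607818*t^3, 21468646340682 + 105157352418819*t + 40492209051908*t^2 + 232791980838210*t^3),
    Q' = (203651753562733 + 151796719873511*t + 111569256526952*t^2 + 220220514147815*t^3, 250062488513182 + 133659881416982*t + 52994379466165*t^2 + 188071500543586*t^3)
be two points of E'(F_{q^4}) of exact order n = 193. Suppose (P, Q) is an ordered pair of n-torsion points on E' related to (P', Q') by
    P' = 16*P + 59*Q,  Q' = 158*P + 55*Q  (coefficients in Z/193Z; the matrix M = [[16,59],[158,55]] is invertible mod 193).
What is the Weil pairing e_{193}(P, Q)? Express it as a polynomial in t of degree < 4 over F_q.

Since e_{193}(P,P)=e_{193}(Q,Q)=1 and e_{193}(Q,P)=e_{193}(P,Q)^{-1}, expanding e_{193}(16*P + 59*Q,158*P + 55*Q) leaves e(P,Q)^det(M).
det M = 16*55 - 59*158 = -8442 = 50 (mod 193); 50^{-1} = 166 (mod 193).
8-bit Miller (11000001) on E'/F_{280035886855771} with a'=136083321246006, b'=4578212901659: accumulate tangent/chord ratios at Q'+S and P'+S'.
f_P(D_Q)/f_Q(D_P) = 150779874932273 + 138000765767303*t + 169244599839173*t^2 + 224340274517109*t^3.
(150779874932273 + 138000765767303*t + 169244599839173*t^2 + 224340274517109*t^3)^{166} mod (280035886855771,f) = 255439978772106 + 140240081631223*t + 236426371549623*t^2 + 202317752756259*t^3.

255439978772106 + 140240081631223*t + 236426371549623*t^2 + 202317752756259*t^3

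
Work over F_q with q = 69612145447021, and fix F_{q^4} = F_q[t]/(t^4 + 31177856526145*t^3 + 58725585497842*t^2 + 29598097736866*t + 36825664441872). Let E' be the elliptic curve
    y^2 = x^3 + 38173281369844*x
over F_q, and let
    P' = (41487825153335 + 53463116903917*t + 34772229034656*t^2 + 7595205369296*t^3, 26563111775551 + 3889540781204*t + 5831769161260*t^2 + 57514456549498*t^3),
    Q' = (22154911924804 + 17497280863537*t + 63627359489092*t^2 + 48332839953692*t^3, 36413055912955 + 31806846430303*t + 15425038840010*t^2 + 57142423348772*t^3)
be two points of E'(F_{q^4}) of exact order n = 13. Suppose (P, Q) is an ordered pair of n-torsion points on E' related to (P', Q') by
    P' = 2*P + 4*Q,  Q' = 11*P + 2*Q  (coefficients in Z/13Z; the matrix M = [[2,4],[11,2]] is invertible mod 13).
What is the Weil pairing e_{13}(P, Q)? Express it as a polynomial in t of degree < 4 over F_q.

46074014045239 + 65567097567101*t + 20214887542491*t^2 + 21316993863010*t^3

The 13-Weil pairing on E[13] over F_{69612145447021} is alternating-bilinear: e_{13}(P',Q') = e_{13}(P,Q)^det(M).
det M = 2*2 - 4*11 = -40 = 12 (mod 13); 12^{-1} = 12 (mod 13).
Run Miller on y^2=x^3+38173281369844*x over F_{69612145447021}: ladder 1101 (4 bits); e = f_P(D_Q)/f_Q(D_P).
Result: e(P',Q') = 16448690305651 + 62102610481453*t + 38004453908087*t^2 + 53593343683175*t^3.
Finally e_{13}(P,Q) = 46074014045239 + 65567097567101*t + 20214887542491*t^2 + 21316993863010*t^3.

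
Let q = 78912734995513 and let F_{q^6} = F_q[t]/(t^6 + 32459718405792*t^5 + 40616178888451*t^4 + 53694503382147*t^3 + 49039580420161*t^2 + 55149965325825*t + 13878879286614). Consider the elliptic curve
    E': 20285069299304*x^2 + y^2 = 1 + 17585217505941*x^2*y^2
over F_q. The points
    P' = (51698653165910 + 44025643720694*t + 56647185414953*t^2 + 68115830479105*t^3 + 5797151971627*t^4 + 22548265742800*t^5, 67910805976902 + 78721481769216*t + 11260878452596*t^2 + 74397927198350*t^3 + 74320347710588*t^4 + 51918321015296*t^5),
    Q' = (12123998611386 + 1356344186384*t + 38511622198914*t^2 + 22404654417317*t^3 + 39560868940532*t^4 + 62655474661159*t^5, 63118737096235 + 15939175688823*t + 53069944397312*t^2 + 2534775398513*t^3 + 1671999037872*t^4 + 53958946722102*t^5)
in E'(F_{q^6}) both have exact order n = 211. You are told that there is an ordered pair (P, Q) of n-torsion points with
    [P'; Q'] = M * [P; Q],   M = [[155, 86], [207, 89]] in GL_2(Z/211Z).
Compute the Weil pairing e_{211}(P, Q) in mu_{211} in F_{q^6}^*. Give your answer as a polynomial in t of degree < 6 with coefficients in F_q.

The 211-Weil pairing on E[211] over F_{78912734995513} is alternating-bilinear: e_{211}(P',Q') = e_{211}(P,Q)^det(M).
det M = 155*89 - 86*207 = -4007 = 2 (mod 211); 2^{-1} = 106 (mod 211).
Edwards a_E,d_E -> Montgomery A=106353818889,B=55782059376654 -> Weierstrass 21820228156653,36563674330128 via alpha=19463836966793,beta=20403146697219.
Run Miller on y^2=x^3+21820228156653*x+36563674330128 over F_{78912734995513}: ladder 11010011 (8 bits); e = f_P(D_Q)/f_Q(D_P).
e_{211}(P',Q') = 41257412666491 + 60043285294937*t + 27864966616092*t^2 + 30545346183379*t^3 + 38030222250701*t^4 + 21469192437761*t^5.
e_{211}(P,Q) = (41257412666491 + 60043285294937*t + 27864966616092*t^2 + 30545346183379*t^3 + 38030222250701*t^4 + 21469192437761*t^5)^{106} = 41634402736972 + 72744442289534*t + 45466883015435*t^2 + 6767549609013*t^3 + 66266909957999*t^4 + 10351668304226*t^5.

41634402736972 + 72744442289534*t + 45466883015435*t^2 + 6767549609013*t^3 + 66266909957999*t^4 + 10351668304226*t^5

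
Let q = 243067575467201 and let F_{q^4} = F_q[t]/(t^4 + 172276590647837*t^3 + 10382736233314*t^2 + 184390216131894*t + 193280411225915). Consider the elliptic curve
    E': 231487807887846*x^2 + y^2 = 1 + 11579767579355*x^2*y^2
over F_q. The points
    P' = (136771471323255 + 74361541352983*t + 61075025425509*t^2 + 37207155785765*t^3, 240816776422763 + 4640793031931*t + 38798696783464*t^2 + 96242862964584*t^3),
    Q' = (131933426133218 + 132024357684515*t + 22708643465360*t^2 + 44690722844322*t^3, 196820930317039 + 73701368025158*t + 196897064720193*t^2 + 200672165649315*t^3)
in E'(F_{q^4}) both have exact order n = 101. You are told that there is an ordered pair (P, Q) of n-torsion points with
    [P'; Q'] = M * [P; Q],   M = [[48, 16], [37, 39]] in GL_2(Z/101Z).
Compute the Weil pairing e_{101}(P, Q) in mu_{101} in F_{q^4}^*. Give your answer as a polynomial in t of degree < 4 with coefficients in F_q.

Alternating bilinearity on E[101] (values in mu_{101} in F_{243067575467201^4}) gives e(P',Q') = e(P,Q)^det(M).
48*39 - 16*37 = 1280; reduced mod 101: det = 68, inverse 52.
Map (x,y)_Ed via u=(1+y)/(1-y), v=(1+y)/((1-y)x) to Montgomery A=0,B=221425752100319; then to (a',b')=(71123923793672,0).
Run Miller on y^2=x^3+71123923793672*x over F_{243067575467201}: ladder 1100101 (7 bits); e = f_P(D_Q)/f_Q(D_P).
e_{101}(P',Q') = 69008755073115 + 68259807149406*t + 182792333873695*t^2 + 86774138465975*t^3.
Finally e_{101}(P,Q) = 124815654468457 + 177706090532971*t + 182388846038642*t^2 + 39205841417471*t^3.

124815654468457 + 177706090532971*t + 182388846038642*t^2 + 39205841417471*t^3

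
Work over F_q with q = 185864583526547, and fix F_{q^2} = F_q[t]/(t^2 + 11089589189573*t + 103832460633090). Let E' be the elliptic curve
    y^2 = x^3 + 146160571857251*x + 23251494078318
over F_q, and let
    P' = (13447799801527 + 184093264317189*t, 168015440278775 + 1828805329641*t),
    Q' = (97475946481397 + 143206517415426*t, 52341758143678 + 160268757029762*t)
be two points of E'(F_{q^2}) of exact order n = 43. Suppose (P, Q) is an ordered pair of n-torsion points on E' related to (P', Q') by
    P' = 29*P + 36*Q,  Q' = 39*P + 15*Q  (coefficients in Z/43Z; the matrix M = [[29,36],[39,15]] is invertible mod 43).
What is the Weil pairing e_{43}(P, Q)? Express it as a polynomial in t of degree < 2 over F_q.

148395340753822 + 98887552260568*t

Since e_{43}(P,P)=e_{43}(Q,Q)=1 and e_{43}(Q,P)=e_{43}(P,Q)^{-1}, expanding e_{43}(29*P + 36*Q,39*P + 15*Q) leaves e(P,Q)^det(M).
Inverting 20 mod 43: 28. Thus e_{43}(P,Q) = e(P',Q')^{28}.
Double-and-add over 101011: 6-1 doublings, 4-1 additions; each step l_{T,T}/v_{2T} or l_{T,P'}/v at Q'+S for random S.
f_P(D_Q)/f_Q(D_P) = 1446021381561 + 126842034399853*t.
e_{43}(P,Q) = (1446021381561 + 126842034399853*t)^{28} = 148395340753822 + 98887552260568*t.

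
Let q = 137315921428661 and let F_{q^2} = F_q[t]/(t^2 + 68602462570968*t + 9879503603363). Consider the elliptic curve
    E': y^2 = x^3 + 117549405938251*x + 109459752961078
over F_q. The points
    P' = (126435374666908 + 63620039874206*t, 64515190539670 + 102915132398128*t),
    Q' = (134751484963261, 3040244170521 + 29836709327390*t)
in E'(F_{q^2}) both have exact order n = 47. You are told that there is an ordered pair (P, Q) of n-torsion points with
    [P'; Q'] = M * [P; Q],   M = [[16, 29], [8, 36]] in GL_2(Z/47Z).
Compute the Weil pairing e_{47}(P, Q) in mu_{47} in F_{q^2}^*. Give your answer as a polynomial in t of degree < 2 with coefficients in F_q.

e_{47}(aP+bQ,cP+dQ) = e_{47}(P,Q)^(ad-bc); with (a,b,c,d)=(16,29,8,36) this gives the det-47 law.
det(M) mod 47 = 15; its inverse in (Z/47)^* is 22 (check: 15*22 mod 47 = 1).
Double-and-add over 101111: 6-1 doublings, 5-1 additions; each step l_{T,T}/v_{2T} or l_{T,P'}/v at Q'+S for random S.
So e_{47}(P',Q') = 80947887835252 + 50095266114884*t.
Thus e_{47}(P,Q) = 6717340846825 + 118955888365324*t.

6717340846825 + 118955888365324*t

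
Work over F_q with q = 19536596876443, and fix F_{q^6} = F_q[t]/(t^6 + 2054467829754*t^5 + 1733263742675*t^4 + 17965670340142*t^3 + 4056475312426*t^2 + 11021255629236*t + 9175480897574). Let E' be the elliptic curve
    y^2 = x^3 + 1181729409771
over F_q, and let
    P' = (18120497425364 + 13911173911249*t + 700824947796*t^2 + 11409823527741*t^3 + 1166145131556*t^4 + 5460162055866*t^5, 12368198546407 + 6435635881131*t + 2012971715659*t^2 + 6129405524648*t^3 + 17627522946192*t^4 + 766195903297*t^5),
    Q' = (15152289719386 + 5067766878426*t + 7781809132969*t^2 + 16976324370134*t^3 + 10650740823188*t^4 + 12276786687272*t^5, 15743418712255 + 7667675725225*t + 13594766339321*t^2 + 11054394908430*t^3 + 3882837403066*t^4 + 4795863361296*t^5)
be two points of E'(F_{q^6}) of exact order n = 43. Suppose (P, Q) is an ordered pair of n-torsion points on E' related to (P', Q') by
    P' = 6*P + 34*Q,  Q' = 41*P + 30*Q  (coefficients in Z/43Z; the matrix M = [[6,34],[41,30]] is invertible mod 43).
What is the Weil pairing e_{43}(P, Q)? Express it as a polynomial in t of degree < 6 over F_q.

15541202898194 + 12295851324997*t + 490742845640*t^2 + 16501721303552*t^3 + 15514697948418*t^4 + 15487034968422*t^5

Under M = [[6,34],[41,30]] in GL_2(Z/43), e_{43}(P',Q') = e_{43}(P,Q)^(6*30-34*41 mod 43).
det M = 6*30 - 34*41 = -1214 = 33 (mod 43); 33^{-1} = 30 (mod 43).
6-bit Miller (101011) on E'/F_{19536596876443} with a'=0, b'=1181729409771: accumulate tangent/chord ratios at Q'+S and P'+S'.
Result: e(P',Q') = 15391811104889 + 15639234742230*t + 17587624600267*t^2 + 10657607044296*t^3 + 9773764845056*t^4 + 9971913256649*t^5.
Hence e(P,Q) = 15541202898194 + 12295851324997*t + 490742845640*t^2 + 16501721303552*t^3 + 15514697948418*t^4 + 15487034968422*t^5 in F_{19536596876443^6}^*.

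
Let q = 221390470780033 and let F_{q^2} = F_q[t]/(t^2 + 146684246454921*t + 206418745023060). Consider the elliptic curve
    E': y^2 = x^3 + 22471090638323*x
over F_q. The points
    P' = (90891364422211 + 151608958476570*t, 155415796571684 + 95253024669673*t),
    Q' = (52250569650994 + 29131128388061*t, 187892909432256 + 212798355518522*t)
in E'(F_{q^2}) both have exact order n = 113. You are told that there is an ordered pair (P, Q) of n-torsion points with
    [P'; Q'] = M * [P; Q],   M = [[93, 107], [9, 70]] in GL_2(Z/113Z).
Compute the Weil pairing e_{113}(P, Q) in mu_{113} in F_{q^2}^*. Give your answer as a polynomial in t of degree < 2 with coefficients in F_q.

Since e_{113}(P,P)=e_{113}(Q,Q)=1 and e_{113}(Q,P)=e_{113}(P,Q)^{-1}, expanding e_{113}(93*P + 107*Q,9*P + 70*Q) leaves e(P,Q)^det(M).
Inverting 10 mod 113: 34. Thus e_{113}(P,Q) = e(P',Q')^{34}.
Run Miller on y^2=x^3+22471090638323*x over F_{221390470780033}: ladder 1110001 (7 bits); e = f_P(D_Q)/f_Q(D_P).
f_P(D_Q)/f_Q(D_P) = 163179830677323 + 70405120705930*t.
(163179830677323 + 70405120705930*t)^{34} mod (221390470780033,f) = 177519575788249 + 59335307718634*t.

177519575788249 + 59335307718634*t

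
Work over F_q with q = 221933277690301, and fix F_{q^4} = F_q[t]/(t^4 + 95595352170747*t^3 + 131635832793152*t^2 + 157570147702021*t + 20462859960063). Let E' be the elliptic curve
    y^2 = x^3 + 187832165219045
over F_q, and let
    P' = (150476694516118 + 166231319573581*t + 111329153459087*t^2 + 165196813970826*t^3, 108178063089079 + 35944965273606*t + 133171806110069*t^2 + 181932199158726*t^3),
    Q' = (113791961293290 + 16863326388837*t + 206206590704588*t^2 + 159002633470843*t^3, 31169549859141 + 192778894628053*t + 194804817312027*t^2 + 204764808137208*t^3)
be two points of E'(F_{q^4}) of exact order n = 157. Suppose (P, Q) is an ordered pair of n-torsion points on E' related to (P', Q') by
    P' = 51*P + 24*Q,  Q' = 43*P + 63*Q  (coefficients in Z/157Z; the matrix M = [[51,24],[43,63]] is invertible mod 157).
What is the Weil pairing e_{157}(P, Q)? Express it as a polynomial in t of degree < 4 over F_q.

80584154092048 + 91847561680365*t + 77908623154042*t^2 + 123793313199024*t^3

e_{157}(aP+bQ,cP+dQ) = e_{157}(P,Q)^(ad-bc); with (a,b,c,d)=(51,24,43,63) this gives the det-157 law.
Inverting 140 mod 157: 120. Thus e_{157}(P,Q) = e(P',Q')^{120}.
n = 157 = (10011101)_2 (8 bits, wt 5); accumulate f_{157,P'}(Q'+S)/f_{157,P'}(S) along the 7-step ladder.
So e_{157}(P',Q') = 197710225431530 + 25996543708954*t + 136675380579948*t^2 + 197911785984596*t^3.
Thus e_{157}(P,Q) = 80584154092048 + 91847561680365*t + 77908623154042*t^2 + 123793313199024*t^3.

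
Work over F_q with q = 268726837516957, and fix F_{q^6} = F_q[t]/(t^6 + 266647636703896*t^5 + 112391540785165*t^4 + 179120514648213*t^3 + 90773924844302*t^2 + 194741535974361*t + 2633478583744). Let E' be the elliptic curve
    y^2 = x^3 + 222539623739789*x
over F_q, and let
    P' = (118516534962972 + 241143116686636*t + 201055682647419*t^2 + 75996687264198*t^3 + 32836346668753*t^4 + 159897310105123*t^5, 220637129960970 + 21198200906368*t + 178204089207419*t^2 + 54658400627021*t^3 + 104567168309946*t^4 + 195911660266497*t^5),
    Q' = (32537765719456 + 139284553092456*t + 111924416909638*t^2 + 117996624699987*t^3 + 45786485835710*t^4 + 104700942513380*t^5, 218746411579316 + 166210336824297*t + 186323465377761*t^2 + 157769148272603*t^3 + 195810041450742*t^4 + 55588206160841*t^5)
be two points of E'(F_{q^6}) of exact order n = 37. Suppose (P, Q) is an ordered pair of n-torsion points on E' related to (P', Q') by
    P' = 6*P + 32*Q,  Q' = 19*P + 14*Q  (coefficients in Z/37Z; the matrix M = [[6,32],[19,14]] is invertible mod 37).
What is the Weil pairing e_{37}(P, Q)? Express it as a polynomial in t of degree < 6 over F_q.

The 37-Weil pairing on E[37] over F_{268726837516957} is alternating-bilinear: e_{37}(P',Q') = e_{37}(P,Q)^det(M).
det M = 6*14 - 32*19 = -524 = 31 (mod 37); 31^{-1} = 6 (mod 37).
Miller loop for e_{37} over F_{268726837516957^6}: bits of 37 = 100101; 5 double steps + 2 add steps, l/v at each.
e_{37}(P',Q') = 171355578508385 + 214323585632107*t + 4619738291078*t^2 + 6896944893464*t^3 + 191263230539850*t^4 + 246168202839176*t^5.
Raise to 6: e(P,Q) = 192234659951406 + 100360821715678*t + 156472301286908*t^2 + 231632733644582*t^3 + 248884978910486*t^4 + 145951225426111*t^5 in mu_{37}.

192234659951406 + 100360821715678*t + 156472301286908*t^2 + 231632733644582*t^3 + 248884978910486*t^4 + 145951225426111*t^5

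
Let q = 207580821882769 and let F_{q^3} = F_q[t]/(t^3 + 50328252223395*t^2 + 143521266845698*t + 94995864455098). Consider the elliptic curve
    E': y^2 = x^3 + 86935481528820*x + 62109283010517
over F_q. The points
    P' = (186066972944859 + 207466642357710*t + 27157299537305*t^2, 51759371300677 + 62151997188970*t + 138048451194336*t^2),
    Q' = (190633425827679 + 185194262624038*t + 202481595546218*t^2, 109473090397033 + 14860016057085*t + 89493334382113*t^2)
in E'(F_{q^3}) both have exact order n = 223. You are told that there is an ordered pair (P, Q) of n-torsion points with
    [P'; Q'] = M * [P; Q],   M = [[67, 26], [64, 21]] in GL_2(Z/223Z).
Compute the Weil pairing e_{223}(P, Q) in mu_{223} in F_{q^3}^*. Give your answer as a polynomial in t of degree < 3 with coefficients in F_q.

118014119469874 + 85320730364146*t + 201748267033417*t^2

Alternating bilinearity on E[223] (values in mu_{223} in F_{207580821882769^3}) gives e(P',Q') = e(P,Q)^det(M).
So e_{223}(P,Q) = e_{223}(P',Q')^{59}, since 189*59 = 1 mod 223.
Double-and-add over 11011111: 8-1 doublings, 7-1 additions; each step l_{T,T}/v_{2T} or l_{T,P'}/v at Q'+S for random S.
Result: e(P',Q') = 196323455220877 + 159961628694896*t + 122205552570617*t^2.
Raise to 59: e(P,Q) = 118014119469874 + 85320730364146*t + 201748267033417*t^2 in mu_{223}.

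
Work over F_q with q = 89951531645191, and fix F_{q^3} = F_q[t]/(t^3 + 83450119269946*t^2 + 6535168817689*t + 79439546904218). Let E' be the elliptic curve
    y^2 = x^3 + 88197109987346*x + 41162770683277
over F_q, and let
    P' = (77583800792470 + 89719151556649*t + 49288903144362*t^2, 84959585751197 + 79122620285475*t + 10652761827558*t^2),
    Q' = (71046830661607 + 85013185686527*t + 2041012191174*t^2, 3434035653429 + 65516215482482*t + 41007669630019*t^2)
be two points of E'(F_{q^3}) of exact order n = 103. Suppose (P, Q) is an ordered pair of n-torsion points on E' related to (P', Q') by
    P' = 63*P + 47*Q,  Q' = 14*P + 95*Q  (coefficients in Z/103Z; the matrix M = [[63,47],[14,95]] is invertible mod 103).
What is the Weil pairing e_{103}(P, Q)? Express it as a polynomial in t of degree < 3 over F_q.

1517328471557 + 72243867869789*t + 67435482963727*t^2

Since e_{103}(P,P)=e_{103}(Q,Q)=1 and e_{103}(Q,P)=e_{103}(P,Q)^{-1}, expanding e_{103}(63*P + 47*Q,14*P + 95*Q) leaves e(P,Q)^det(M).
63*95 - 47*14 = 5327; reduced mod 103: det = 74, inverse 71.
n = 103 = (1100111)_2 (7 bits, wt 5); accumulate f_{103,P'}(Q'+S)/f_{103,P'}(S) along the 6-step ladder.
Result: e(P',Q') = 70459037134767 + 83544591368987*t + 13980150942909*t^2.
Thus e_{103}(P,Q) = 1517328471557 + 72243867869789*t + 67435482963727*t^2.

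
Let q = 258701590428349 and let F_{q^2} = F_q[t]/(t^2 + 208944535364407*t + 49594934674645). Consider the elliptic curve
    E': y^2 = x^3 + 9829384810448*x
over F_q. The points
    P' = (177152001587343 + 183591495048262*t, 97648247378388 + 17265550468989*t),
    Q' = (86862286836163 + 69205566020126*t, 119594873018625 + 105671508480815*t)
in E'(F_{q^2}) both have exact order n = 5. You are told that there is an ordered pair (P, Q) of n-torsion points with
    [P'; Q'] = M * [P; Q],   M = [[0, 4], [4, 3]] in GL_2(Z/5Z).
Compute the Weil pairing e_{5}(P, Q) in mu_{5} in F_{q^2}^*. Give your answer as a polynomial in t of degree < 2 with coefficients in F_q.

e_{5}(aP+bQ,cP+dQ) = e_{5}(P,Q)^(ad-bc); with (a,b,c,d)=(0,4,4,3) this gives the det-5 law.
Inverting 4 mod 5: 4. Thus e_{5}(P,Q) = e(P',Q')^{4}.
3-bit Miller (101) on E'/F_{258701590428349} with a'=9829384810448, b'=0: accumulate tangent/chord ratios at Q'+S and P'+S'.
Result: e(P',Q') = 172853243535213 + 213965114023165*t.
Raise to 4: e(P,Q) = 77615241567188 + 44736476405184*t in mu_{5}.

77615241567188 + 44736476405184*t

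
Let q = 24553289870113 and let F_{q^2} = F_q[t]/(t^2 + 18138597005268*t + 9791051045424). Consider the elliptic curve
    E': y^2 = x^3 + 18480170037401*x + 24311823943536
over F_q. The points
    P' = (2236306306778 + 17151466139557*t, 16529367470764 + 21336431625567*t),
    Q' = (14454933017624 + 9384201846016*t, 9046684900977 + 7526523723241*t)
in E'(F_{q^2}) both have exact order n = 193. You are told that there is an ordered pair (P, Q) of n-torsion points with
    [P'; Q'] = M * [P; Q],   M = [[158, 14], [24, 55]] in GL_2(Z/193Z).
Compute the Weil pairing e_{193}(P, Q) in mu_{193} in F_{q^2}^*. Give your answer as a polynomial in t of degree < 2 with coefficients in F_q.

23533498595913 + 8099849520657*t

e_{193} is bilinear + alternating on E[193], so e_{193}(158*P + 14*Q, 24*P + 55*Q) = e_{193}(P,Q)^(158*55-14*24).
det M = 158*55 - 14*24 = 8354 = 55 (mod 193); 55^{-1} = 186 (mod 193).
Build f_{193,P'} and f_{193,Q'} via the 8-bit ladder of 193=11000001_2; evaluate at shifted divisors; quotient in F_{24553289870113^2}.
Result: e(P',Q') = 21094227129134 + 6451151498696*t.
Hence e(P,Q) = 23533498595913 + 8099849520657*t in F_{24553289870113^2}^*.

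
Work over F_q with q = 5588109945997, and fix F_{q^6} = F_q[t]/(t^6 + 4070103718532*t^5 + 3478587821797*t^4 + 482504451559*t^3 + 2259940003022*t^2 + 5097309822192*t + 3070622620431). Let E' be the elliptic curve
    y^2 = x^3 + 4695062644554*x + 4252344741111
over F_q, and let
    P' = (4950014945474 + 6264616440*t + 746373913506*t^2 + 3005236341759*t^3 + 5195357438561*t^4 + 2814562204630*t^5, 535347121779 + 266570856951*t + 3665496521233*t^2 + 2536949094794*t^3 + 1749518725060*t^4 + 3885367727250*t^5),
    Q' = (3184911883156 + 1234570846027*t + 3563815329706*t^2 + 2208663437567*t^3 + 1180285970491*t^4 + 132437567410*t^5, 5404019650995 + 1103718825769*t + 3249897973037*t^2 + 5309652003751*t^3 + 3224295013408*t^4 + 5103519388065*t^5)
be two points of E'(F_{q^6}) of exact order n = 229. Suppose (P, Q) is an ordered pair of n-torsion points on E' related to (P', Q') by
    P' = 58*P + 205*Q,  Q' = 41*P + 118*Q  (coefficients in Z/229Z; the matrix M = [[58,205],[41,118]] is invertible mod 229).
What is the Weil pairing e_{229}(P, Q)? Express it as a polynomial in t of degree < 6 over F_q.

e_{229} is bilinear + alternating on E[229], so e_{229}(58*P + 205*Q, 41*P + 118*Q) = e_{229}(P,Q)^(58*118-205*41).
So e_{229}(P,Q) = e_{229}(P',Q')^{60}, since 42*60 = 1 mod 229.
8-bit Miller (11100101) on E'/F_{5588109945997} with a'=4695062644554, b'=4252344741111: accumulate tangent/chord ratios at Q'+S and P'+S'.
e_{229}(P',Q') = 3780448415272 + 3460439797666*t + 1811436824618*t^2 + 1221310263575*t^3 + 5293678830844*t^4 + 1866784954096*t^5.
(3780448415272 + 3460439797666*t + 1811436824618*t^2 + 1221310263575*t^3 + 5293678830844*t^4 + 1866784954096*t^5)^{60} mod (5588109945997,f) = 4922109816259 + 5335811996377*t + 1537997767165*t^2 + 5078772778238*t^3 + 3284748325902*t^4 + 294408536968*t^5.

4922109816259 + 5335811996377*t + 1537997767165*t^2 + 5078772778238*t^3 + 3284748325902*t^4 + 294408536968*t^5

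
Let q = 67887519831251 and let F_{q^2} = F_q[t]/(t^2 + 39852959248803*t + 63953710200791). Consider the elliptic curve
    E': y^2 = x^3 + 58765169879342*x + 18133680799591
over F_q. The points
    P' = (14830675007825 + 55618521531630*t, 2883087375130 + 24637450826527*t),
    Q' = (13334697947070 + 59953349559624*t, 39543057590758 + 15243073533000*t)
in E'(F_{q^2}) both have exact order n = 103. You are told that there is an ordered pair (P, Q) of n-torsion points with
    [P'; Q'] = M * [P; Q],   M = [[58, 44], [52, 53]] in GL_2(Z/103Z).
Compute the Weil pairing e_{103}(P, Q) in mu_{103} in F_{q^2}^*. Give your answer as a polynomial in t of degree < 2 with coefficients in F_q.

42826162560248 + 33659357968420*t

Under M = [[58,44],[52,53]] in GL_2(Z/103), e_{103}(P',Q') = e_{103}(P,Q)^(58*53-44*52 mod 103).
58*53 - 44*52 = 786; reduced mod 103: det = 65, inverse 84.
Double-and-add over 1100111: 7-1 doublings, 5-1 additions; each step l_{T,T}/v_{2T} or l_{T,P'}/v at Q'+S for random S.
e_{103}(P',Q') = 37686045871530 + 64772004195055*t.
(37686045871530 + 64772004195055*t)^{84} mod (67887519831251,f) = 42826162560248 + 33659357968420*t.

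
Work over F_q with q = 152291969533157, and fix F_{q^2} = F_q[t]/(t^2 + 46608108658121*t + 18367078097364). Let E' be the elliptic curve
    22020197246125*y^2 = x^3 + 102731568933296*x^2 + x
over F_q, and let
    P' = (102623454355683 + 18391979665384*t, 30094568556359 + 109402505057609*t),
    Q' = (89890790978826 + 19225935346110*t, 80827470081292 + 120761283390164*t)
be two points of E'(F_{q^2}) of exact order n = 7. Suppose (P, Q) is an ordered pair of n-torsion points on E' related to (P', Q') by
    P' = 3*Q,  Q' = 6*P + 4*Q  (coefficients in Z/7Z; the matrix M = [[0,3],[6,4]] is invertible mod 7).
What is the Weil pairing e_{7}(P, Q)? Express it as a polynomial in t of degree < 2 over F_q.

73495263757832 + 55233544353213*t

Under M = [[0,3],[6,4]] in GL_2(Z/7), e_{7}(P',Q') = e_{7}(P,Q)^(0*4-3*6 mod 7).
Inverting 3 mod 7: 5. Thus e_{7}(P,Q) = e(P',Q')^{5}.
Montgomery->Weierstrass: x_W = 12357736117106*x+26680248674119, y_W=12357736117106*y on F_{152291969533157}; lands on y^2=x^3+150325292654136*x+74773098471486.
Run Miller on y^2=x^3+150325292654136*x+74773098471486 over F_{152291969533157}: ladder 111 (3 bits); e = f_P(D_Q)/f_Q(D_P).
So e_{7}(P',Q') = 59674157455 + 144218238925183*t.
Thus e_{7}(P,Q) = 73495263757832 + 55233544353213*t.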